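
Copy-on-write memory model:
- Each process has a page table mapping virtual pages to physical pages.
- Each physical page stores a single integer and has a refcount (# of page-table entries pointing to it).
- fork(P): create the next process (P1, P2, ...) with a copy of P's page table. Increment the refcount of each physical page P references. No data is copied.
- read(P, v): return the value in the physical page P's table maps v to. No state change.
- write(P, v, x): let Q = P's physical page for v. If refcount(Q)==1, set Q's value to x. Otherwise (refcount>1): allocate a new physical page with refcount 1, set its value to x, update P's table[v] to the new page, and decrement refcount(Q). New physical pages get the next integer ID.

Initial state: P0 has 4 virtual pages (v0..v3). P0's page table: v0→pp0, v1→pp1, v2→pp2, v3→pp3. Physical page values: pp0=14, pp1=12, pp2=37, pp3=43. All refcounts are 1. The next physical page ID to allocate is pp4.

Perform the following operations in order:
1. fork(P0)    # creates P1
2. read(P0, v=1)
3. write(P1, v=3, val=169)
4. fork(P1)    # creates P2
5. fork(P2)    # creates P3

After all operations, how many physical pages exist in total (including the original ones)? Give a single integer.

Answer: 5

Derivation:
Op 1: fork(P0) -> P1. 4 ppages; refcounts: pp0:2 pp1:2 pp2:2 pp3:2
Op 2: read(P0, v1) -> 12. No state change.
Op 3: write(P1, v3, 169). refcount(pp3)=2>1 -> COPY to pp4. 5 ppages; refcounts: pp0:2 pp1:2 pp2:2 pp3:1 pp4:1
Op 4: fork(P1) -> P2. 5 ppages; refcounts: pp0:3 pp1:3 pp2:3 pp3:1 pp4:2
Op 5: fork(P2) -> P3. 5 ppages; refcounts: pp0:4 pp1:4 pp2:4 pp3:1 pp4:3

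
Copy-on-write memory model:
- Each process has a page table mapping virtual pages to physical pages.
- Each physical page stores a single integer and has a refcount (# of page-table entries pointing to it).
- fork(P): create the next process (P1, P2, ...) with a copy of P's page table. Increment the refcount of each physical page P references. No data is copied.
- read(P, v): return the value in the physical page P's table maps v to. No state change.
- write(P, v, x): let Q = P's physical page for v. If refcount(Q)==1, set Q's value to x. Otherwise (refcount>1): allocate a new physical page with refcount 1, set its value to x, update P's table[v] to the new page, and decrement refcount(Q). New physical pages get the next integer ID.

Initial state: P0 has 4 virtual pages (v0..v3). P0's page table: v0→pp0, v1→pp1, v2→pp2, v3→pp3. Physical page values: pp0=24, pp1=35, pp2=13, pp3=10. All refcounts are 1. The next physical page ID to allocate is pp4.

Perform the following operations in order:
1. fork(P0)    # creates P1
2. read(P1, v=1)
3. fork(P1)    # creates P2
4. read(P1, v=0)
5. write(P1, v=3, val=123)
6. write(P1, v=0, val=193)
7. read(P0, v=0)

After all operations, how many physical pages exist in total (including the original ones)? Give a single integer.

Op 1: fork(P0) -> P1. 4 ppages; refcounts: pp0:2 pp1:2 pp2:2 pp3:2
Op 2: read(P1, v1) -> 35. No state change.
Op 3: fork(P1) -> P2. 4 ppages; refcounts: pp0:3 pp1:3 pp2:3 pp3:3
Op 4: read(P1, v0) -> 24. No state change.
Op 5: write(P1, v3, 123). refcount(pp3)=3>1 -> COPY to pp4. 5 ppages; refcounts: pp0:3 pp1:3 pp2:3 pp3:2 pp4:1
Op 6: write(P1, v0, 193). refcount(pp0)=3>1 -> COPY to pp5. 6 ppages; refcounts: pp0:2 pp1:3 pp2:3 pp3:2 pp4:1 pp5:1
Op 7: read(P0, v0) -> 24. No state change.

Answer: 6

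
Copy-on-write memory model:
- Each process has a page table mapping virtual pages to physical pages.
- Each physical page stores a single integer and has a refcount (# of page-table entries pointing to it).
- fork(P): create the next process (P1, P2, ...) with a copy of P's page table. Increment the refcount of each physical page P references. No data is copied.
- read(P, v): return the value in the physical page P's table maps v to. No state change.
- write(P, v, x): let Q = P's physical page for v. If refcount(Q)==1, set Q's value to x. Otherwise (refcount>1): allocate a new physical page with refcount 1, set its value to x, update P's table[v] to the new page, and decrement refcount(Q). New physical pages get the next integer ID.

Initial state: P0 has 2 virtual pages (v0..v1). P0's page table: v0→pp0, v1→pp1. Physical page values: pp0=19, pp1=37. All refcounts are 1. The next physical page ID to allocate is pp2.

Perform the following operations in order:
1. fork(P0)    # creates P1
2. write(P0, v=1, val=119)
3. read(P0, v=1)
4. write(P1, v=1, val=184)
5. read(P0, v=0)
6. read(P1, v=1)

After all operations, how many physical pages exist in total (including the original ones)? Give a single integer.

Op 1: fork(P0) -> P1. 2 ppages; refcounts: pp0:2 pp1:2
Op 2: write(P0, v1, 119). refcount(pp1)=2>1 -> COPY to pp2. 3 ppages; refcounts: pp0:2 pp1:1 pp2:1
Op 3: read(P0, v1) -> 119. No state change.
Op 4: write(P1, v1, 184). refcount(pp1)=1 -> write in place. 3 ppages; refcounts: pp0:2 pp1:1 pp2:1
Op 5: read(P0, v0) -> 19. No state change.
Op 6: read(P1, v1) -> 184. No state change.

Answer: 3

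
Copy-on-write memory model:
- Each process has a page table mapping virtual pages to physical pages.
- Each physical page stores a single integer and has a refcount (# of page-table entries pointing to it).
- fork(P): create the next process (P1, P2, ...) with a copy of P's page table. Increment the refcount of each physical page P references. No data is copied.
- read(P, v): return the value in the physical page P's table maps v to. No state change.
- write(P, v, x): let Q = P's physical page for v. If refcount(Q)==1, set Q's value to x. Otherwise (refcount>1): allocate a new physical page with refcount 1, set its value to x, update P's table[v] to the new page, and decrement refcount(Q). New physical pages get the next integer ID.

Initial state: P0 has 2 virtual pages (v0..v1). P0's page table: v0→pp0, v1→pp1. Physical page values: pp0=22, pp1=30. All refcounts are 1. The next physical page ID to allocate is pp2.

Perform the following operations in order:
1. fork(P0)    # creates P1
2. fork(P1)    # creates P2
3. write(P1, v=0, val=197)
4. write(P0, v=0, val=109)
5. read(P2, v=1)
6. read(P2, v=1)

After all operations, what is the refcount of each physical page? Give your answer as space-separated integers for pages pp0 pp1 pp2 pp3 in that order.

Answer: 1 3 1 1

Derivation:
Op 1: fork(P0) -> P1. 2 ppages; refcounts: pp0:2 pp1:2
Op 2: fork(P1) -> P2. 2 ppages; refcounts: pp0:3 pp1:3
Op 3: write(P1, v0, 197). refcount(pp0)=3>1 -> COPY to pp2. 3 ppages; refcounts: pp0:2 pp1:3 pp2:1
Op 4: write(P0, v0, 109). refcount(pp0)=2>1 -> COPY to pp3. 4 ppages; refcounts: pp0:1 pp1:3 pp2:1 pp3:1
Op 5: read(P2, v1) -> 30. No state change.
Op 6: read(P2, v1) -> 30. No state change.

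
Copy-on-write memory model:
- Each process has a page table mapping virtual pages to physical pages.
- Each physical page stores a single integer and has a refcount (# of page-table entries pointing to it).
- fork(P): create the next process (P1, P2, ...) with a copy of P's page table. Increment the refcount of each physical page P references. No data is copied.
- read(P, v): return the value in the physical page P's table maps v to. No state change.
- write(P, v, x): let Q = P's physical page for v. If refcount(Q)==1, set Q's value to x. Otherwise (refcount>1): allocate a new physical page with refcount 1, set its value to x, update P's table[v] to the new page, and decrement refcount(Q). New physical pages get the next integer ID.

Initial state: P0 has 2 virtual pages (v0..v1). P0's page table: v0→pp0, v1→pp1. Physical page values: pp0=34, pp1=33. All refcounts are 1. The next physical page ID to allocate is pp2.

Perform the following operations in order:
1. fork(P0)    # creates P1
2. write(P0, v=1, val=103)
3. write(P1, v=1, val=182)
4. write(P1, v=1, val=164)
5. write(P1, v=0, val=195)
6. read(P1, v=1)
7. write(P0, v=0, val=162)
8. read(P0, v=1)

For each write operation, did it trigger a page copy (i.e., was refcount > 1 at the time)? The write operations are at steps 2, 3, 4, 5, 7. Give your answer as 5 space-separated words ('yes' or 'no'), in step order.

Op 1: fork(P0) -> P1. 2 ppages; refcounts: pp0:2 pp1:2
Op 2: write(P0, v1, 103). refcount(pp1)=2>1 -> COPY to pp2. 3 ppages; refcounts: pp0:2 pp1:1 pp2:1
Op 3: write(P1, v1, 182). refcount(pp1)=1 -> write in place. 3 ppages; refcounts: pp0:2 pp1:1 pp2:1
Op 4: write(P1, v1, 164). refcount(pp1)=1 -> write in place. 3 ppages; refcounts: pp0:2 pp1:1 pp2:1
Op 5: write(P1, v0, 195). refcount(pp0)=2>1 -> COPY to pp3. 4 ppages; refcounts: pp0:1 pp1:1 pp2:1 pp3:1
Op 6: read(P1, v1) -> 164. No state change.
Op 7: write(P0, v0, 162). refcount(pp0)=1 -> write in place. 4 ppages; refcounts: pp0:1 pp1:1 pp2:1 pp3:1
Op 8: read(P0, v1) -> 103. No state change.

yes no no yes no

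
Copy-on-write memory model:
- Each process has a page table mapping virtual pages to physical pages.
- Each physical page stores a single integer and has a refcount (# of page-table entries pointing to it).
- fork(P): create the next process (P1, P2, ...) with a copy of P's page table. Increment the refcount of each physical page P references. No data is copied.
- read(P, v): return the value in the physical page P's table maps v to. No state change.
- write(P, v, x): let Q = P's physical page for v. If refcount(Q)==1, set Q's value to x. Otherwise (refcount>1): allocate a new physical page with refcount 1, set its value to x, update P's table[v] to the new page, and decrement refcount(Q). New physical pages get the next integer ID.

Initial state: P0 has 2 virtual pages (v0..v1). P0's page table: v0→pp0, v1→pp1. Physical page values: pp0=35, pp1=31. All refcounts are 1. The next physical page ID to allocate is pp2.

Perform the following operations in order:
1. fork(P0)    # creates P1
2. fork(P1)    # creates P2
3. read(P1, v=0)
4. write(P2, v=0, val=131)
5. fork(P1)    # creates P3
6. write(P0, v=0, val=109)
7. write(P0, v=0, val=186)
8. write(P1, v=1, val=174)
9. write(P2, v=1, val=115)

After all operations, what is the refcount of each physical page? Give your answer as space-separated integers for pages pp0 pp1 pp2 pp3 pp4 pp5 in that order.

Op 1: fork(P0) -> P1. 2 ppages; refcounts: pp0:2 pp1:2
Op 2: fork(P1) -> P2. 2 ppages; refcounts: pp0:3 pp1:3
Op 3: read(P1, v0) -> 35. No state change.
Op 4: write(P2, v0, 131). refcount(pp0)=3>1 -> COPY to pp2. 3 ppages; refcounts: pp0:2 pp1:3 pp2:1
Op 5: fork(P1) -> P3. 3 ppages; refcounts: pp0:3 pp1:4 pp2:1
Op 6: write(P0, v0, 109). refcount(pp0)=3>1 -> COPY to pp3. 4 ppages; refcounts: pp0:2 pp1:4 pp2:1 pp3:1
Op 7: write(P0, v0, 186). refcount(pp3)=1 -> write in place. 4 ppages; refcounts: pp0:2 pp1:4 pp2:1 pp3:1
Op 8: write(P1, v1, 174). refcount(pp1)=4>1 -> COPY to pp4. 5 ppages; refcounts: pp0:2 pp1:3 pp2:1 pp3:1 pp4:1
Op 9: write(P2, v1, 115). refcount(pp1)=3>1 -> COPY to pp5. 6 ppages; refcounts: pp0:2 pp1:2 pp2:1 pp3:1 pp4:1 pp5:1

Answer: 2 2 1 1 1 1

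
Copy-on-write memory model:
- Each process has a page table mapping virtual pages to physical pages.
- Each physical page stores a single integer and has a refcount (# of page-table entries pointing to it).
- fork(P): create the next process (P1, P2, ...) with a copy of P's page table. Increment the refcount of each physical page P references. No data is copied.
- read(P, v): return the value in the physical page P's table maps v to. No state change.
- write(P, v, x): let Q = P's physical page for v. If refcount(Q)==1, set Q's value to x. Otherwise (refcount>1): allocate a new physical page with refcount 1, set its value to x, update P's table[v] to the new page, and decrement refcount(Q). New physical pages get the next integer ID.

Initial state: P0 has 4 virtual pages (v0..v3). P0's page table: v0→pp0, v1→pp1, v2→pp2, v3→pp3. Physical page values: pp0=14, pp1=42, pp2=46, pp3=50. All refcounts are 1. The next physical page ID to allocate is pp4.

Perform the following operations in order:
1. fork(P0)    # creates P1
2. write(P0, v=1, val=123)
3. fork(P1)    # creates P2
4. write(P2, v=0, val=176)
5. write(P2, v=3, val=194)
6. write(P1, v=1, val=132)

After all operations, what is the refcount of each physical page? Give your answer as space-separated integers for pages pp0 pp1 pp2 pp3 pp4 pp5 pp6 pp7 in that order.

Answer: 2 1 3 2 1 1 1 1

Derivation:
Op 1: fork(P0) -> P1. 4 ppages; refcounts: pp0:2 pp1:2 pp2:2 pp3:2
Op 2: write(P0, v1, 123). refcount(pp1)=2>1 -> COPY to pp4. 5 ppages; refcounts: pp0:2 pp1:1 pp2:2 pp3:2 pp4:1
Op 3: fork(P1) -> P2. 5 ppages; refcounts: pp0:3 pp1:2 pp2:3 pp3:3 pp4:1
Op 4: write(P2, v0, 176). refcount(pp0)=3>1 -> COPY to pp5. 6 ppages; refcounts: pp0:2 pp1:2 pp2:3 pp3:3 pp4:1 pp5:1
Op 5: write(P2, v3, 194). refcount(pp3)=3>1 -> COPY to pp6. 7 ppages; refcounts: pp0:2 pp1:2 pp2:3 pp3:2 pp4:1 pp5:1 pp6:1
Op 6: write(P1, v1, 132). refcount(pp1)=2>1 -> COPY to pp7. 8 ppages; refcounts: pp0:2 pp1:1 pp2:3 pp3:2 pp4:1 pp5:1 pp6:1 pp7:1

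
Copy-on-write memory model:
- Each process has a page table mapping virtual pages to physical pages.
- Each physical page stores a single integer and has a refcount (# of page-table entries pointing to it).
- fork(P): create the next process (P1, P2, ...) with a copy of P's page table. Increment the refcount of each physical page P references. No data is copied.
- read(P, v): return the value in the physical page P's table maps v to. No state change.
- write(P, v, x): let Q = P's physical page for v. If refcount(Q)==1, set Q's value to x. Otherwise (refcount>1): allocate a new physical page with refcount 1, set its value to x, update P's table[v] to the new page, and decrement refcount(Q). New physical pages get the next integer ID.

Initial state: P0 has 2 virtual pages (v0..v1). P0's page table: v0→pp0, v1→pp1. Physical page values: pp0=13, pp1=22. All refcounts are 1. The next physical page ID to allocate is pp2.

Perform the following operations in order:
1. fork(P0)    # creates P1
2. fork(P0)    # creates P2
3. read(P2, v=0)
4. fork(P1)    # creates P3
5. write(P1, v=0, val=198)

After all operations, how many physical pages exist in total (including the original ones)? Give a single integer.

Op 1: fork(P0) -> P1. 2 ppages; refcounts: pp0:2 pp1:2
Op 2: fork(P0) -> P2. 2 ppages; refcounts: pp0:3 pp1:3
Op 3: read(P2, v0) -> 13. No state change.
Op 4: fork(P1) -> P3. 2 ppages; refcounts: pp0:4 pp1:4
Op 5: write(P1, v0, 198). refcount(pp0)=4>1 -> COPY to pp2. 3 ppages; refcounts: pp0:3 pp1:4 pp2:1

Answer: 3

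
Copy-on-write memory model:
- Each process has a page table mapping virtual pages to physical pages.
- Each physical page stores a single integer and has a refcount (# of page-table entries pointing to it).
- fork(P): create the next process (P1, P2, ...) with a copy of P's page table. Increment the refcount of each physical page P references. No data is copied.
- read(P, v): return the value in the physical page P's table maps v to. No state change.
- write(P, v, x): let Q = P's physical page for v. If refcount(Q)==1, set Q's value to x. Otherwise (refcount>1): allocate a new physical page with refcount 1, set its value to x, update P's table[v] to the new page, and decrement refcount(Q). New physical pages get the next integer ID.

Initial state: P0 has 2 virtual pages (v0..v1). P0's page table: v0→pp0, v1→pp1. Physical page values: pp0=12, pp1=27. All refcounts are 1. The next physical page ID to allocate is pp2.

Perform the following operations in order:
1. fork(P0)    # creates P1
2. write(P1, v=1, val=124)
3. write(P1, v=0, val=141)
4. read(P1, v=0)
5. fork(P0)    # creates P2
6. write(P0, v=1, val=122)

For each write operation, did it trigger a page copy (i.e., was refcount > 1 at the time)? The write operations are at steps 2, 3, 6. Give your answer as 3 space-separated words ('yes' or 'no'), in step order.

Op 1: fork(P0) -> P1. 2 ppages; refcounts: pp0:2 pp1:2
Op 2: write(P1, v1, 124). refcount(pp1)=2>1 -> COPY to pp2. 3 ppages; refcounts: pp0:2 pp1:1 pp2:1
Op 3: write(P1, v0, 141). refcount(pp0)=2>1 -> COPY to pp3. 4 ppages; refcounts: pp0:1 pp1:1 pp2:1 pp3:1
Op 4: read(P1, v0) -> 141. No state change.
Op 5: fork(P0) -> P2. 4 ppages; refcounts: pp0:2 pp1:2 pp2:1 pp3:1
Op 6: write(P0, v1, 122). refcount(pp1)=2>1 -> COPY to pp4. 5 ppages; refcounts: pp0:2 pp1:1 pp2:1 pp3:1 pp4:1

yes yes yes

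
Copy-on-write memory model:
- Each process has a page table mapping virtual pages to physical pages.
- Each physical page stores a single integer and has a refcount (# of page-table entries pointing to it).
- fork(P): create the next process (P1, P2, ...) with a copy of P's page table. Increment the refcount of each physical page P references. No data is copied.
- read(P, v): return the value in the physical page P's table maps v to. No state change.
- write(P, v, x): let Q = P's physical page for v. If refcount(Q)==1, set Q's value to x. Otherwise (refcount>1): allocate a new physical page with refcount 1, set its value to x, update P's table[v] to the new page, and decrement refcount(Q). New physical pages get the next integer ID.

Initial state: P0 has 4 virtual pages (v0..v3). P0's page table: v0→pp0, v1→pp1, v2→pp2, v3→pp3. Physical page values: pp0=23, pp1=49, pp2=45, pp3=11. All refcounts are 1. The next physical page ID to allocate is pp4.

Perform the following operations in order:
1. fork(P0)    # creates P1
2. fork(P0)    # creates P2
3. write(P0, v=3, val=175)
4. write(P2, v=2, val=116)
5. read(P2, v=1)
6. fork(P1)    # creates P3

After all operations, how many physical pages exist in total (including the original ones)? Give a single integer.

Op 1: fork(P0) -> P1. 4 ppages; refcounts: pp0:2 pp1:2 pp2:2 pp3:2
Op 2: fork(P0) -> P2. 4 ppages; refcounts: pp0:3 pp1:3 pp2:3 pp3:3
Op 3: write(P0, v3, 175). refcount(pp3)=3>1 -> COPY to pp4. 5 ppages; refcounts: pp0:3 pp1:3 pp2:3 pp3:2 pp4:1
Op 4: write(P2, v2, 116). refcount(pp2)=3>1 -> COPY to pp5. 6 ppages; refcounts: pp0:3 pp1:3 pp2:2 pp3:2 pp4:1 pp5:1
Op 5: read(P2, v1) -> 49. No state change.
Op 6: fork(P1) -> P3. 6 ppages; refcounts: pp0:4 pp1:4 pp2:3 pp3:3 pp4:1 pp5:1

Answer: 6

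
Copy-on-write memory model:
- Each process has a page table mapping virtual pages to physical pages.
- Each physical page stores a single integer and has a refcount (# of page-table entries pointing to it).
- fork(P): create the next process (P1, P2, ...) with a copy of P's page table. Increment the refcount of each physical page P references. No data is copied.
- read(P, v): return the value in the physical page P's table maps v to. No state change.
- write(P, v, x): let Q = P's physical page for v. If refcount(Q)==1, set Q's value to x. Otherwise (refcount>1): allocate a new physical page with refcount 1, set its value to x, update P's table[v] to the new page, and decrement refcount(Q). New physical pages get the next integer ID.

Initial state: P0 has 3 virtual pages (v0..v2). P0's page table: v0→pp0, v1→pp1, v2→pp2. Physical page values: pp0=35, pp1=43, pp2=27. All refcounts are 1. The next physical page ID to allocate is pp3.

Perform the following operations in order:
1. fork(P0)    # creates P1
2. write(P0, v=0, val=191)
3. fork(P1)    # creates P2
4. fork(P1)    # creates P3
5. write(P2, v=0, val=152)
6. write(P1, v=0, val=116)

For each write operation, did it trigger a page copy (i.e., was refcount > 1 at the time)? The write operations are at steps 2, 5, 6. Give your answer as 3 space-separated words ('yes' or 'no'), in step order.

Op 1: fork(P0) -> P1. 3 ppages; refcounts: pp0:2 pp1:2 pp2:2
Op 2: write(P0, v0, 191). refcount(pp0)=2>1 -> COPY to pp3. 4 ppages; refcounts: pp0:1 pp1:2 pp2:2 pp3:1
Op 3: fork(P1) -> P2. 4 ppages; refcounts: pp0:2 pp1:3 pp2:3 pp3:1
Op 4: fork(P1) -> P3. 4 ppages; refcounts: pp0:3 pp1:4 pp2:4 pp3:1
Op 5: write(P2, v0, 152). refcount(pp0)=3>1 -> COPY to pp4. 5 ppages; refcounts: pp0:2 pp1:4 pp2:4 pp3:1 pp4:1
Op 6: write(P1, v0, 116). refcount(pp0)=2>1 -> COPY to pp5. 6 ppages; refcounts: pp0:1 pp1:4 pp2:4 pp3:1 pp4:1 pp5:1

yes yes yes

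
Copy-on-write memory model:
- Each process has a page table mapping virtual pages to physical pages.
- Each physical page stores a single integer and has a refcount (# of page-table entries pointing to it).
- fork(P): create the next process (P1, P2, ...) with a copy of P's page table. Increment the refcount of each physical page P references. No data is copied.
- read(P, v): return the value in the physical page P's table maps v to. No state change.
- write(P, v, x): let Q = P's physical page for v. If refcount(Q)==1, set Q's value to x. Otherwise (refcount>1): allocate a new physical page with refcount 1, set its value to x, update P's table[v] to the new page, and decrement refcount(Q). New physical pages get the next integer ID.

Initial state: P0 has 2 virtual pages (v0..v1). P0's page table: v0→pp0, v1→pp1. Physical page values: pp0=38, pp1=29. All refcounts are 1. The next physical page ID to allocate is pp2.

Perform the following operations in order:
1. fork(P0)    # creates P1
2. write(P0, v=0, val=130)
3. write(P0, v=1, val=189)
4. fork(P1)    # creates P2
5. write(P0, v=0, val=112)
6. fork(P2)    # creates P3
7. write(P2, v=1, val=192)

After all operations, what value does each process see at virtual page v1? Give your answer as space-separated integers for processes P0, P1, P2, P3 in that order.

Answer: 189 29 192 29

Derivation:
Op 1: fork(P0) -> P1. 2 ppages; refcounts: pp0:2 pp1:2
Op 2: write(P0, v0, 130). refcount(pp0)=2>1 -> COPY to pp2. 3 ppages; refcounts: pp0:1 pp1:2 pp2:1
Op 3: write(P0, v1, 189). refcount(pp1)=2>1 -> COPY to pp3. 4 ppages; refcounts: pp0:1 pp1:1 pp2:1 pp3:1
Op 4: fork(P1) -> P2. 4 ppages; refcounts: pp0:2 pp1:2 pp2:1 pp3:1
Op 5: write(P0, v0, 112). refcount(pp2)=1 -> write in place. 4 ppages; refcounts: pp0:2 pp1:2 pp2:1 pp3:1
Op 6: fork(P2) -> P3. 4 ppages; refcounts: pp0:3 pp1:3 pp2:1 pp3:1
Op 7: write(P2, v1, 192). refcount(pp1)=3>1 -> COPY to pp4. 5 ppages; refcounts: pp0:3 pp1:2 pp2:1 pp3:1 pp4:1
P0: v1 -> pp3 = 189
P1: v1 -> pp1 = 29
P2: v1 -> pp4 = 192
P3: v1 -> pp1 = 29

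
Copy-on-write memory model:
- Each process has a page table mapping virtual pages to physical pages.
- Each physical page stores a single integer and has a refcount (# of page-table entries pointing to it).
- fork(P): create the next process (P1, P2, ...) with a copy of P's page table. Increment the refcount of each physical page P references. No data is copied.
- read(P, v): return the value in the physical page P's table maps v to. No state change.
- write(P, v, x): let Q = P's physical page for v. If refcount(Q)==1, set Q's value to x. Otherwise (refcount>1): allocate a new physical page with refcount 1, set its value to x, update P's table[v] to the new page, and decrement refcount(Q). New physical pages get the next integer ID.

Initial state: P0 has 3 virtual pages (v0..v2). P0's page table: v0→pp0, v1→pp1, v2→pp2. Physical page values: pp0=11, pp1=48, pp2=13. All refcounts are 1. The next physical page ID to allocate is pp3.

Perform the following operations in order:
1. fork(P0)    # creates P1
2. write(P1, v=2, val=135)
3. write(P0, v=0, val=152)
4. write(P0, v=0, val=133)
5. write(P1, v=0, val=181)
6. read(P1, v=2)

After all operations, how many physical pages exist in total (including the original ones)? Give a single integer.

Op 1: fork(P0) -> P1. 3 ppages; refcounts: pp0:2 pp1:2 pp2:2
Op 2: write(P1, v2, 135). refcount(pp2)=2>1 -> COPY to pp3. 4 ppages; refcounts: pp0:2 pp1:2 pp2:1 pp3:1
Op 3: write(P0, v0, 152). refcount(pp0)=2>1 -> COPY to pp4. 5 ppages; refcounts: pp0:1 pp1:2 pp2:1 pp3:1 pp4:1
Op 4: write(P0, v0, 133). refcount(pp4)=1 -> write in place. 5 ppages; refcounts: pp0:1 pp1:2 pp2:1 pp3:1 pp4:1
Op 5: write(P1, v0, 181). refcount(pp0)=1 -> write in place. 5 ppages; refcounts: pp0:1 pp1:2 pp2:1 pp3:1 pp4:1
Op 6: read(P1, v2) -> 135. No state change.

Answer: 5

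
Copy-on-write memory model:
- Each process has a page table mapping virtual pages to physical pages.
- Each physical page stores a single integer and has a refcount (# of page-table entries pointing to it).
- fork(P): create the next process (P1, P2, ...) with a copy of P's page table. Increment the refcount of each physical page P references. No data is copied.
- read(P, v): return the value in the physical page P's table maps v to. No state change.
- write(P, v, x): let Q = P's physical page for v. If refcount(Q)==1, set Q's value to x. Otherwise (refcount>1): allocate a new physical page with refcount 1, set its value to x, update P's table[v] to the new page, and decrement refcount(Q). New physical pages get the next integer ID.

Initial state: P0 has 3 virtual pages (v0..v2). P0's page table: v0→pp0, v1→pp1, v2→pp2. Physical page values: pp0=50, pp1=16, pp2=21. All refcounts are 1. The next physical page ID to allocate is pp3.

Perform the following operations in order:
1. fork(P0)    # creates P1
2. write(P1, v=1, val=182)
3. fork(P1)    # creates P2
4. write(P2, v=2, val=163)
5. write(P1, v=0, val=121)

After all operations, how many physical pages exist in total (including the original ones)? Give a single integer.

Answer: 6

Derivation:
Op 1: fork(P0) -> P1. 3 ppages; refcounts: pp0:2 pp1:2 pp2:2
Op 2: write(P1, v1, 182). refcount(pp1)=2>1 -> COPY to pp3. 4 ppages; refcounts: pp0:2 pp1:1 pp2:2 pp3:1
Op 3: fork(P1) -> P2. 4 ppages; refcounts: pp0:3 pp1:1 pp2:3 pp3:2
Op 4: write(P2, v2, 163). refcount(pp2)=3>1 -> COPY to pp4. 5 ppages; refcounts: pp0:3 pp1:1 pp2:2 pp3:2 pp4:1
Op 5: write(P1, v0, 121). refcount(pp0)=3>1 -> COPY to pp5. 6 ppages; refcounts: pp0:2 pp1:1 pp2:2 pp3:2 pp4:1 pp5:1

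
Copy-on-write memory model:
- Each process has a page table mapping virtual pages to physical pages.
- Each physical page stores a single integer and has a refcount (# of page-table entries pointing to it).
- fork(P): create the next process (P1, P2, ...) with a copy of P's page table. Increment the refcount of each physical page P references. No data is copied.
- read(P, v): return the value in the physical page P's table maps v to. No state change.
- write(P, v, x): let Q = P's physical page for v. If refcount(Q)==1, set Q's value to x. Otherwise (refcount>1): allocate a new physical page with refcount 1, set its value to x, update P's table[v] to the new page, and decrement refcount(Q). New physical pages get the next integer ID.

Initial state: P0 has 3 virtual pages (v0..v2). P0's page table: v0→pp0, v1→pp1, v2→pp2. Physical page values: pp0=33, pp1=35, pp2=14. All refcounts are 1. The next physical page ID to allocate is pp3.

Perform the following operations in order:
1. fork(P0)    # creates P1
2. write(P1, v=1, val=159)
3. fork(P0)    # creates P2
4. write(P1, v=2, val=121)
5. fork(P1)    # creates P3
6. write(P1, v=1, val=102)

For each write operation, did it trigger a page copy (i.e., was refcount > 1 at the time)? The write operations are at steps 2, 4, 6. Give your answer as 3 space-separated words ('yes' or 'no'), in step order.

Op 1: fork(P0) -> P1. 3 ppages; refcounts: pp0:2 pp1:2 pp2:2
Op 2: write(P1, v1, 159). refcount(pp1)=2>1 -> COPY to pp3. 4 ppages; refcounts: pp0:2 pp1:1 pp2:2 pp3:1
Op 3: fork(P0) -> P2. 4 ppages; refcounts: pp0:3 pp1:2 pp2:3 pp3:1
Op 4: write(P1, v2, 121). refcount(pp2)=3>1 -> COPY to pp4. 5 ppages; refcounts: pp0:3 pp1:2 pp2:2 pp3:1 pp4:1
Op 5: fork(P1) -> P3. 5 ppages; refcounts: pp0:4 pp1:2 pp2:2 pp3:2 pp4:2
Op 6: write(P1, v1, 102). refcount(pp3)=2>1 -> COPY to pp5. 6 ppages; refcounts: pp0:4 pp1:2 pp2:2 pp3:1 pp4:2 pp5:1

yes yes yes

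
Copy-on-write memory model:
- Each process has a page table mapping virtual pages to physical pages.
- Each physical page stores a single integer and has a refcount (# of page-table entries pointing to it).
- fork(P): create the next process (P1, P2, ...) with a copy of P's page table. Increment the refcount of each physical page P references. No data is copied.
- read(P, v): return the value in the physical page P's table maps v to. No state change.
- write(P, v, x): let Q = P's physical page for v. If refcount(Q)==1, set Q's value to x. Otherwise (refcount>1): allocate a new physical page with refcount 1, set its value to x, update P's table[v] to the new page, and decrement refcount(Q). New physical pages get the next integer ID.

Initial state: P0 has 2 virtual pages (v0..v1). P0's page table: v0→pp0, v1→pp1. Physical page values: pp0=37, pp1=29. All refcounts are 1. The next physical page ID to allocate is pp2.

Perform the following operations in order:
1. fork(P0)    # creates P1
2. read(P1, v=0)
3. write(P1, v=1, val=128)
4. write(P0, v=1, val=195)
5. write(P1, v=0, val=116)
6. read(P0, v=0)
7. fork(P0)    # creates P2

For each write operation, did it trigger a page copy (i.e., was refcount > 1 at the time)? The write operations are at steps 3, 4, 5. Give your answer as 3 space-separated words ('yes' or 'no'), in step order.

Op 1: fork(P0) -> P1. 2 ppages; refcounts: pp0:2 pp1:2
Op 2: read(P1, v0) -> 37. No state change.
Op 3: write(P1, v1, 128). refcount(pp1)=2>1 -> COPY to pp2. 3 ppages; refcounts: pp0:2 pp1:1 pp2:1
Op 4: write(P0, v1, 195). refcount(pp1)=1 -> write in place. 3 ppages; refcounts: pp0:2 pp1:1 pp2:1
Op 5: write(P1, v0, 116). refcount(pp0)=2>1 -> COPY to pp3. 4 ppages; refcounts: pp0:1 pp1:1 pp2:1 pp3:1
Op 6: read(P0, v0) -> 37. No state change.
Op 7: fork(P0) -> P2. 4 ppages; refcounts: pp0:2 pp1:2 pp2:1 pp3:1

yes no yes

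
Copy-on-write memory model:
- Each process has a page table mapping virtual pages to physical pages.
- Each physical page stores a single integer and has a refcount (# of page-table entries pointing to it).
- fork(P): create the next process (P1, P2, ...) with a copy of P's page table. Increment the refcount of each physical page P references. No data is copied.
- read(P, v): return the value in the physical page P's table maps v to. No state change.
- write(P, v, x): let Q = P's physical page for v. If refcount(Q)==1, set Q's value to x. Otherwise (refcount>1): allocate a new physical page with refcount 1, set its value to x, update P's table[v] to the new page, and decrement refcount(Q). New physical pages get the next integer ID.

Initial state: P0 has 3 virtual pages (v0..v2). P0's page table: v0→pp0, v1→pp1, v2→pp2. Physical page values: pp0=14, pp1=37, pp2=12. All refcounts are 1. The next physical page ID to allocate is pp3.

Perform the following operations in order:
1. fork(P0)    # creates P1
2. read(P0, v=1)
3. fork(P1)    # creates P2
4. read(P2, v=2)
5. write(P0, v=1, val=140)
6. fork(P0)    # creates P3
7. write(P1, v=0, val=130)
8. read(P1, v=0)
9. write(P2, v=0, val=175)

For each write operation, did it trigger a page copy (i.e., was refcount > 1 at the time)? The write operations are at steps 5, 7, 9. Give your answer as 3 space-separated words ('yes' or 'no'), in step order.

Op 1: fork(P0) -> P1. 3 ppages; refcounts: pp0:2 pp1:2 pp2:2
Op 2: read(P0, v1) -> 37. No state change.
Op 3: fork(P1) -> P2. 3 ppages; refcounts: pp0:3 pp1:3 pp2:3
Op 4: read(P2, v2) -> 12. No state change.
Op 5: write(P0, v1, 140). refcount(pp1)=3>1 -> COPY to pp3. 4 ppages; refcounts: pp0:3 pp1:2 pp2:3 pp3:1
Op 6: fork(P0) -> P3. 4 ppages; refcounts: pp0:4 pp1:2 pp2:4 pp3:2
Op 7: write(P1, v0, 130). refcount(pp0)=4>1 -> COPY to pp4. 5 ppages; refcounts: pp0:3 pp1:2 pp2:4 pp3:2 pp4:1
Op 8: read(P1, v0) -> 130. No state change.
Op 9: write(P2, v0, 175). refcount(pp0)=3>1 -> COPY to pp5. 6 ppages; refcounts: pp0:2 pp1:2 pp2:4 pp3:2 pp4:1 pp5:1

yes yes yes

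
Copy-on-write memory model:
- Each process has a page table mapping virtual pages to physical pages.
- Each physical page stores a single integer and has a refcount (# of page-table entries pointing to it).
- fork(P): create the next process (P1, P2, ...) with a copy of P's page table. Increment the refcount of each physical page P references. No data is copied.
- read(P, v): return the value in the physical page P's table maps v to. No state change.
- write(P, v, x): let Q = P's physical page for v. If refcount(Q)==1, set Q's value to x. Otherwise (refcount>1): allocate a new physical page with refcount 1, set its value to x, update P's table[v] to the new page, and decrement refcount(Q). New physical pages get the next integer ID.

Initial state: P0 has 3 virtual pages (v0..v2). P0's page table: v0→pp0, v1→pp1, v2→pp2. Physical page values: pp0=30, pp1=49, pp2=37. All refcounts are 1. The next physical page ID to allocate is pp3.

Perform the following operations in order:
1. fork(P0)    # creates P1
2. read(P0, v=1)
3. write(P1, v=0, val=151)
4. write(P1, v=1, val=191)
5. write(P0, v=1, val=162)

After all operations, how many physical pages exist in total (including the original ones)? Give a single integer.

Op 1: fork(P0) -> P1. 3 ppages; refcounts: pp0:2 pp1:2 pp2:2
Op 2: read(P0, v1) -> 49. No state change.
Op 3: write(P1, v0, 151). refcount(pp0)=2>1 -> COPY to pp3. 4 ppages; refcounts: pp0:1 pp1:2 pp2:2 pp3:1
Op 4: write(P1, v1, 191). refcount(pp1)=2>1 -> COPY to pp4. 5 ppages; refcounts: pp0:1 pp1:1 pp2:2 pp3:1 pp4:1
Op 5: write(P0, v1, 162). refcount(pp1)=1 -> write in place. 5 ppages; refcounts: pp0:1 pp1:1 pp2:2 pp3:1 pp4:1

Answer: 5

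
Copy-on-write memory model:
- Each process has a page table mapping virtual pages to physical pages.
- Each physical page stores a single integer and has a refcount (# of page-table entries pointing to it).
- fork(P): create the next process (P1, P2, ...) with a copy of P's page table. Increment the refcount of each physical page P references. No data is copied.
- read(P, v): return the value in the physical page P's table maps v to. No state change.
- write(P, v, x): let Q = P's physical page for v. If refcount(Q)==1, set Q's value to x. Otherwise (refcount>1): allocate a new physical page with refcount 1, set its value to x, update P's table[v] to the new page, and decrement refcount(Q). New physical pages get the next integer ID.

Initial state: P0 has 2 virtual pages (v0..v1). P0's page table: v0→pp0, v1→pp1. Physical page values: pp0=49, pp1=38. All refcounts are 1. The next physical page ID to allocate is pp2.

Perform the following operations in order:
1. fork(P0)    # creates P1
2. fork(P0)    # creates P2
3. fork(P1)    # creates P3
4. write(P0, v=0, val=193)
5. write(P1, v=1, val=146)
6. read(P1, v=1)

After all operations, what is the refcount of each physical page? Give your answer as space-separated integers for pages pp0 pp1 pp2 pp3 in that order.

Answer: 3 3 1 1

Derivation:
Op 1: fork(P0) -> P1. 2 ppages; refcounts: pp0:2 pp1:2
Op 2: fork(P0) -> P2. 2 ppages; refcounts: pp0:3 pp1:3
Op 3: fork(P1) -> P3. 2 ppages; refcounts: pp0:4 pp1:4
Op 4: write(P0, v0, 193). refcount(pp0)=4>1 -> COPY to pp2. 3 ppages; refcounts: pp0:3 pp1:4 pp2:1
Op 5: write(P1, v1, 146). refcount(pp1)=4>1 -> COPY to pp3. 4 ppages; refcounts: pp0:3 pp1:3 pp2:1 pp3:1
Op 6: read(P1, v1) -> 146. No state change.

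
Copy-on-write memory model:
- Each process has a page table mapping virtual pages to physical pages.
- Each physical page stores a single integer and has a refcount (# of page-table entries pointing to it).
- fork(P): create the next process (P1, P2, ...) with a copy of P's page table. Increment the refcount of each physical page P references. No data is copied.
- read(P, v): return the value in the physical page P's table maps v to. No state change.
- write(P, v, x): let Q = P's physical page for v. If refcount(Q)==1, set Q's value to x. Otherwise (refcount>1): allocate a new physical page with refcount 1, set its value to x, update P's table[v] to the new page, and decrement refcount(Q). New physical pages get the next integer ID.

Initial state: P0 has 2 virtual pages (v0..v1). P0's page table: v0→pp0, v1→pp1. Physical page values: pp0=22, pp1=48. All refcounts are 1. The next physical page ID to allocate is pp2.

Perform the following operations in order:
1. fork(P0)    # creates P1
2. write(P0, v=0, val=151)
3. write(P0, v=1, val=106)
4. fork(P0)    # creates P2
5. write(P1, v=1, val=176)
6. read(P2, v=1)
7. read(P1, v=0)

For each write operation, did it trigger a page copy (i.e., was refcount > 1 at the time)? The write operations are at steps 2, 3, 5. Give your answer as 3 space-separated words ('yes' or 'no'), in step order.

Op 1: fork(P0) -> P1. 2 ppages; refcounts: pp0:2 pp1:2
Op 2: write(P0, v0, 151). refcount(pp0)=2>1 -> COPY to pp2. 3 ppages; refcounts: pp0:1 pp1:2 pp2:1
Op 3: write(P0, v1, 106). refcount(pp1)=2>1 -> COPY to pp3. 4 ppages; refcounts: pp0:1 pp1:1 pp2:1 pp3:1
Op 4: fork(P0) -> P2. 4 ppages; refcounts: pp0:1 pp1:1 pp2:2 pp3:2
Op 5: write(P1, v1, 176). refcount(pp1)=1 -> write in place. 4 ppages; refcounts: pp0:1 pp1:1 pp2:2 pp3:2
Op 6: read(P2, v1) -> 106. No state change.
Op 7: read(P1, v0) -> 22. No state change.

yes yes no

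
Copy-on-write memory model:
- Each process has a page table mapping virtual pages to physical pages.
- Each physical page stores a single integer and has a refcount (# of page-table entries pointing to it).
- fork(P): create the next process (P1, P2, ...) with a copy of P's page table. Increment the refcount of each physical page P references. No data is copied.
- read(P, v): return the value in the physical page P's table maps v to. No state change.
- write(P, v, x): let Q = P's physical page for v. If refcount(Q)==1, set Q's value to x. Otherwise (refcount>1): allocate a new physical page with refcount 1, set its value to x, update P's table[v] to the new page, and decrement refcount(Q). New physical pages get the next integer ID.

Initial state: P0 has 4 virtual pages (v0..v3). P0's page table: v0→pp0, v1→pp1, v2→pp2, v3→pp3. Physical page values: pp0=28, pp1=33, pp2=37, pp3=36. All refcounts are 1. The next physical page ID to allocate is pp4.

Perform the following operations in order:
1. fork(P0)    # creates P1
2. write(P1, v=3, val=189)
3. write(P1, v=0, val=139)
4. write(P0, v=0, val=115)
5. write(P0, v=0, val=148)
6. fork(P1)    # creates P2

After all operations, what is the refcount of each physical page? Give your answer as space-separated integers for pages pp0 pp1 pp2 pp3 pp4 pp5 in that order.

Op 1: fork(P0) -> P1. 4 ppages; refcounts: pp0:2 pp1:2 pp2:2 pp3:2
Op 2: write(P1, v3, 189). refcount(pp3)=2>1 -> COPY to pp4. 5 ppages; refcounts: pp0:2 pp1:2 pp2:2 pp3:1 pp4:1
Op 3: write(P1, v0, 139). refcount(pp0)=2>1 -> COPY to pp5. 6 ppages; refcounts: pp0:1 pp1:2 pp2:2 pp3:1 pp4:1 pp5:1
Op 4: write(P0, v0, 115). refcount(pp0)=1 -> write in place. 6 ppages; refcounts: pp0:1 pp1:2 pp2:2 pp3:1 pp4:1 pp5:1
Op 5: write(P0, v0, 148). refcount(pp0)=1 -> write in place. 6 ppages; refcounts: pp0:1 pp1:2 pp2:2 pp3:1 pp4:1 pp5:1
Op 6: fork(P1) -> P2. 6 ppages; refcounts: pp0:1 pp1:3 pp2:3 pp3:1 pp4:2 pp5:2

Answer: 1 3 3 1 2 2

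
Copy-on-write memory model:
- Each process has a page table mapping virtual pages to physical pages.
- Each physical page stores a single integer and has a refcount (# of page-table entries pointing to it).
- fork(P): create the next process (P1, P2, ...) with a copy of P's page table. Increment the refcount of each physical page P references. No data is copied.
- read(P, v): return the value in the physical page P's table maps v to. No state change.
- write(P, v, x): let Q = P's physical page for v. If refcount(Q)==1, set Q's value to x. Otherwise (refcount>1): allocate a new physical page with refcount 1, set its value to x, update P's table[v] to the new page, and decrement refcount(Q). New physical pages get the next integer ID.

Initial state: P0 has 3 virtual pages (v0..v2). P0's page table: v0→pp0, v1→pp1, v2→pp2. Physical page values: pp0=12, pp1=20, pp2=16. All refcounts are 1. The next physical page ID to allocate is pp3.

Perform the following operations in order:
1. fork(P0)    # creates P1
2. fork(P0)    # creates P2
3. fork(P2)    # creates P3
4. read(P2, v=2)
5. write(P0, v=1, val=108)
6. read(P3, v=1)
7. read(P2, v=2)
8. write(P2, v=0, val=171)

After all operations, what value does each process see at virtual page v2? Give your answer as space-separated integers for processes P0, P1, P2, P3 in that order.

Answer: 16 16 16 16

Derivation:
Op 1: fork(P0) -> P1. 3 ppages; refcounts: pp0:2 pp1:2 pp2:2
Op 2: fork(P0) -> P2. 3 ppages; refcounts: pp0:3 pp1:3 pp2:3
Op 3: fork(P2) -> P3. 3 ppages; refcounts: pp0:4 pp1:4 pp2:4
Op 4: read(P2, v2) -> 16. No state change.
Op 5: write(P0, v1, 108). refcount(pp1)=4>1 -> COPY to pp3. 4 ppages; refcounts: pp0:4 pp1:3 pp2:4 pp3:1
Op 6: read(P3, v1) -> 20. No state change.
Op 7: read(P2, v2) -> 16. No state change.
Op 8: write(P2, v0, 171). refcount(pp0)=4>1 -> COPY to pp4. 5 ppages; refcounts: pp0:3 pp1:3 pp2:4 pp3:1 pp4:1
P0: v2 -> pp2 = 16
P1: v2 -> pp2 = 16
P2: v2 -> pp2 = 16
P3: v2 -> pp2 = 16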